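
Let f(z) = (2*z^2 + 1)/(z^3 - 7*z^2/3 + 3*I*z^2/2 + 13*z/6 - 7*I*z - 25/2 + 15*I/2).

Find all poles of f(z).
The singularities of f are the zeros of the denominator. Factoring,
  z^3 - 7*z^2/3 + 3*I*z^2/2 + 13*z/6 - 7*I*z - 25/2 + 15*I/2 = (z + 1 + 3*I)*(z - 3)*(z - 1/3 - 3*I/2)
so the candidates are z = -1 - 3*I, z = 3, z = 1/3 + 3*I/2.

Check the numerator P(z) = 2*z^2 + 1 at each one:
  P(-1 - 3*I) = -15 + 12*I ≠ 0, so z = -1 - 3*I is a (simple) pole.
  P(3) = 19 ≠ 0, so z = 3 is a (simple) pole.
  P(1/3 + 3*I/2) = -59/18 + 2*I ≠ 0, so z = 1/3 + 3*I/2 is a (simple) pole.

Poles of f: {-1 - 3*I, 1/3 + 3*I/2, 3}

Final answer: {-1 - 3*I, 1/3 + 3*I/2, 3}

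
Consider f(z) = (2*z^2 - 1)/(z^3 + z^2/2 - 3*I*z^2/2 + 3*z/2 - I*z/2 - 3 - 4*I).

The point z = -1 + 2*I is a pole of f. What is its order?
Factor the denominator:
  z^3 + z^2/2 - 3*I*z^2/2 + 3*z/2 - I*z/2 - 3 - 4*I = (z + 1 - 2*I)*(z - 1 - I)*(z + 1/2 + 3*I/2)

The numerator P(z) = 2*z^2 - 1 has P(-1 + 2*I) = -7 - 8*I ≠ 0, so no factor of (z + 1 - 2*I) cancels.
Near z = -1 + 2*I we can therefore write f(z) = g(z)/(z + 1 - 2*I) with g analytic at -1 + 2*I and g(-1 + 2*I) ≠ 0 (g is the numerator divided by the remaining denominator factors).

Hence z = -1 + 2*I is a pole of order 1.

Final answer: 1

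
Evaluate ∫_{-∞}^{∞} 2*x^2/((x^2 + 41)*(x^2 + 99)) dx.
pi*(-sqrt(41) + 3*sqrt(11))/29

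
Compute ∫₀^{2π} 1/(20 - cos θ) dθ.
Call the integral J. The integrand is 2π-periodic and we integrate over a full period, so shifting θ does not change the value (θ → θ + π flips the sign of the trig term). Hence
  J = ∫₀^{2π} dθ/(20 + cos θ).
Put z = e^{iθ}: then cos θ = (z + 1/z)/2, dθ = dz/(iz), and z runs once counterclockwise around |z| = 1:
  J = ∮_{|z|=1} 1/(20 + (z + 1/z)/2) · dz/(iz) = (2/i) ∮_{|z|=1} dz/(z^2 + 40*z + 1).
The roots of z^2 + 40*z + 1 are z = (-20 ± sqrt(20^2 - 1^2)), with sqrt(399) = sqrt(399); their product is 1, so only z₊ = -20 + sqrt(399) lies inside the unit circle (z₋ = -20 - sqrt(399) lies outside).
z₊ is a simple zero of q(z) = z^2 + 40*z + 1, so Res(1/q, z₊) = 1/q'(z₊) with q'(z) = 2*z + 40; and q'(z₊) = (z₊ - z₋) = 2*sqrt(399).
Therefore J = (2/i) · 2πi · 1/(2*sqrt(399)) = 2*pi/(sqrt(399)) = 2*sqrt(399)*pi/399

Final answer: 2*sqrt(399)*pi/399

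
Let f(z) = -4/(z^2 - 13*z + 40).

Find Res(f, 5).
Write f(z) = P(z)/Q(z) with P(z) = -4 and Q(z) = z^2 - 13*z + 40.
The denominator factors as Q(z) = (z - 5)*(z - 8), so z = 5 is a simple zero of Q and P is analytic there; z = 5 is therefore a simple pole and
  Res(f, z₀) = P(z₀)/Q'(z₀).

Q'(z) = 2*z - 13, so Q'(5) = -3.
P(5) = -4.

Res(f, 5) = (-4)/(-3) = 4/3

Final answer: 4/3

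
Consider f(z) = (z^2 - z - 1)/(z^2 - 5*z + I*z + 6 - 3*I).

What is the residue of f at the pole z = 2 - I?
3/2 + 3*I/2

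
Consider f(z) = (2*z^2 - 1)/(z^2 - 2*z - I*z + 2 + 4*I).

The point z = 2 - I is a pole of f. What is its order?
Factor the denominator:
  z^2 - 2*z - I*z + 2 + 4*I = (z - 2 + I)*(z - 2*I)

The numerator P(z) = 2*z^2 - 1 has P(2 - I) = 5 - 8*I ≠ 0, so no factor of (z - 2 + I) cancels.
Near z = 2 - I we can therefore write f(z) = g(z)/(z - 2 + I) with g analytic at 2 - I and g(2 - I) ≠ 0 (g is the numerator divided by the remaining denominator factors).

Hence z = 2 - I is a pole of order 1.

Final answer: 1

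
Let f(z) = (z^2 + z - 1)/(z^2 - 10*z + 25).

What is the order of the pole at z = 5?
Factor the denominator:
  z^2 - 10*z + 25 = (z - 5)^2

The numerator P(z) = z^2 + z - 1 has P(5) = 29 ≠ 0, so no factor of (z - 5) cancels.
Near z = 5 we can therefore write f(z) = g(z)/(z - 5)^2 with g analytic at 5 and g(5) ≠ 0 (g is just the numerator).

Hence z = 5 is a pole of order 2.

Final answer: 2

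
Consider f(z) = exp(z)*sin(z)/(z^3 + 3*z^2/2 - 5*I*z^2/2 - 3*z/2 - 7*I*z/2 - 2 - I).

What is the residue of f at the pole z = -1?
Write f(z) = P(z)/Q(z) with P(z) = exp(z)*sin(z) and Q(z) = z^3 + 3*z^2/2 - 5*I*z^2/2 - 3*z/2 - 7*I*z/2 - 2 - I.
The denominator factors as Q(z) = (z + 1 - I)*(z + 1)*(z - 1/2 - 3*I/2), so z = -1 is a simple zero of Q and P is analytic there; z = -1 is therefore a simple pole and
  Res(f, z₀) = P(z₀)/Q'(z₀).

Q'(z) = 3*z^2 + 3*z - 5*I*z - 3/2 - 7*I/2, so Q'(-1) = -3/2 + 3*I/2.
P(-1) = -exp(-1)*sin(1).

Res(f, -1) = (-exp(-1)*sin(1))/(-3/2 + 3*I/2) = (1/3 + I/3)*exp(-1)*sin(1)

Final answer: (1/3 + I/3)*exp(-1)*sin(1)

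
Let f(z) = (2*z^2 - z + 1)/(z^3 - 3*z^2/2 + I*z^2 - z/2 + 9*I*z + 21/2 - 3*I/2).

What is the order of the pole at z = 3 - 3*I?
Factor the denominator:
  z^3 - 3*z^2/2 + I*z^2 - z/2 + 9*I*z + 21/2 - 3*I/2 = (z - 3 + 3*I)*(z - 1/2 - I)*(z + 2 - I)

The numerator P(z) = 2*z^2 - z + 1 has P(3 - 3*I) = -2 - 33*I ≠ 0, so no factor of (z - 3 + 3*I) cancels.
Near z = 3 - 3*I we can therefore write f(z) = g(z)/(z - 3 + 3*I) with g analytic at 3 - 3*I and g(3 - 3*I) ≠ 0 (g is the numerator divided by the remaining denominator factors).

Hence z = 3 - 3*I is a pole of order 1.

Final answer: 1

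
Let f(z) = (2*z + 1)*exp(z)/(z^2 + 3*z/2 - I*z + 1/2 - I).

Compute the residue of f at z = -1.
Write f(z) = P(z)/Q(z) with P(z) = (2*z + 1)*exp(z) and Q(z) = z^2 + 3*z/2 - I*z + 1/2 - I.
The denominator factors as Q(z) = (z + 1/2 - I)*(z + 1), so z = -1 is a simple zero of Q and P is analytic there; z = -1 is therefore a simple pole and
  Res(f, z₀) = P(z₀)/Q'(z₀).

Q'(z) = 2*z + 3/2 - I, so Q'(-1) = -1/2 - I.
P(-1) = -exp(-1).

Res(f, -1) = (-exp(-1))/(-1/2 - I) = (2/5 - 4*I/5)*exp(-1)

Final answer: (2/5 - 4*I/5)*exp(-1)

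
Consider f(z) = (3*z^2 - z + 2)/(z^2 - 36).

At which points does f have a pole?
The singularities of f are the zeros of the denominator. Factoring,
  z^2 - 36 = (z - 6)*(z + 6)
so the candidates are z = 6, z = -6.

Check the numerator P(z) = 3*z^2 - z + 2 at each one:
  P(6) = 104 ≠ 0, so z = 6 is a (simple) pole.
  P(-6) = 116 ≠ 0, so z = -6 is a (simple) pole.

Poles of f: {-6, 6}

Final answer: {-6, 6}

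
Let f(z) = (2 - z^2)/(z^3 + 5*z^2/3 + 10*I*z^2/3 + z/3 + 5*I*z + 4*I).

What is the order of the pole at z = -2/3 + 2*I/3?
1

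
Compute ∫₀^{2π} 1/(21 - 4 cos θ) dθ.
Call the integral J. The integrand is 2π-periodic and we integrate over a full period, so shifting θ does not change the value (θ → θ + π flips the sign of the trig term). Hence
  J = ∫₀^{2π} dθ/(21 + 4 cos θ).
Put z = e^{iθ}: then cos θ = (z + 1/z)/2, dθ = dz/(iz), and z runs once counterclockwise around |z| = 1:
  J = ∮_{|z|=1} 1/(21 + 4*(z + 1/z)/2) · dz/(iz) = (2/i) ∮_{|z|=1} dz/(4*z^2 + 42*z + 4).
The roots of 4*z^2 + 42*z + 4 are z = (-21 ± sqrt(21^2 - 4^2))/4, with sqrt(425) = 5*sqrt(17); their product is 1, so only z₊ = -21/4 + 5*sqrt(17)/4 lies inside the unit circle (z₋ = -21/4 - 5*sqrt(17)/4 lies outside).
z₊ is a simple zero of q(z) = 4*z^2 + 42*z + 4, so Res(1/q, z₊) = 1/q'(z₊) with q'(z) = 8*z + 42; and q'(z₊) = 4*(z₊ - z₋) = 10*sqrt(17).
Therefore J = (2/i) · 2πi · 1/(10*sqrt(17)) = 2*pi/(5*sqrt(17)) = 2*sqrt(17)*pi/85

Final answer: 2*sqrt(17)*pi/85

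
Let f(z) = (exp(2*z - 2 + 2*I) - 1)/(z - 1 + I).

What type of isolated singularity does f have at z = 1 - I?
removable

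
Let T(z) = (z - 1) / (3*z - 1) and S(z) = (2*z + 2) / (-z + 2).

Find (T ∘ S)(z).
(T ∘ S)(z) = T(S(z)) = ((1)*S(z) + (-1))/((3)*S(z) + (-1)). Multiply numerator and denominator by -z + 2:
  numerator:   (1)*(2*z + 2) + (-1)*(-z + 2) = 3*z
  denominator: (3)*(2*z + 2) + (-1)*(-z + 2) = 7*z + 4
(T ∘ S)(z) = 3*z/(7*z + 4)

Final answer: 3*z/(7*z + 4)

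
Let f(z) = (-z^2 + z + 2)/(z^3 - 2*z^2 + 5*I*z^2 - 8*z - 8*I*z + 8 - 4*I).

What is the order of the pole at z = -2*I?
Factor the denominator:
  z^3 - 2*z^2 + 5*I*z^2 - 8*z - 8*I*z + 8 - 4*I = (z + 2*I)^2*(z - 2 + I)

The numerator P(z) = -z^2 + z + 2 has P(-2*I) = 6 - 2*I ≠ 0, so no factor of (z + 2*I) cancels.
Near z = -2*I we can therefore write f(z) = g(z)/(z + 2*I)^2 with g analytic at -2*I and g(-2*I) ≠ 0 (g is the numerator divided by the remaining denominator factors).

Hence z = -2*I is a pole of order 2.

Final answer: 2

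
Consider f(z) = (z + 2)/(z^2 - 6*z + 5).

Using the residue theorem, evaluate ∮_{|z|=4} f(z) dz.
-3*I*pi/2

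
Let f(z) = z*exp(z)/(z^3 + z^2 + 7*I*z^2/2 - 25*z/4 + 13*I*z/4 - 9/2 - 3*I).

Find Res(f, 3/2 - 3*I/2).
(120/481 - 54*I/481)*exp(3/2 - 3*I/2)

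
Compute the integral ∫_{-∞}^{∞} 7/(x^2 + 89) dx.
Let f(z) = 7/(z^2 + 89). The denominator has no real zeros and deg Q - deg P = 2 ≥ 2, so the integral of f over the upper semicircle |z| = R tends to 0 as R → ∞. Closing the contour in the upper half-plane,
  ∫_{-∞}^{∞} f(x) dx = 2πi · Σ Res(f, z_k)  over the poles with Im z_k > 0.

Zeros of the denominator: z^2 + 89 = 0 gives z = ±sqrt(89)*I.
Upper half-plane: z = sqrt(89)*I (simple).

Each pole is a simple zero of Q(z) = z^2 + 89, so Res(f, z₀) = P(z₀)/Q'(z₀) with P(z) = 7, Q'(z) = 2*z:
  Res(f, sqrt(89)*I) = (7)/(2*sqrt(89)*I) = -7*sqrt(89)*I/178

∫_{-∞}^{∞} f(x) dx = 2πi · (-7*sqrt(89)*I/178) = 7*sqrt(89)*pi/89

Final answer: 7*sqrt(89)*pi/89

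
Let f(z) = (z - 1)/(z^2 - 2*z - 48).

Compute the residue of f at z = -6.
Write f(z) = P(z)/Q(z) with P(z) = z - 1 and Q(z) = z^2 - 2*z - 48.
The denominator factors as Q(z) = (z + 6)*(z - 8), so z = -6 is a simple zero of Q and P is analytic there; z = -6 is therefore a simple pole and
  Res(f, z₀) = P(z₀)/Q'(z₀).

Q'(z) = 2*z - 2, so Q'(-6) = -14.
P(-6) = -7.

Res(f, -6) = (-7)/(-14) = 1/2

Final answer: 1/2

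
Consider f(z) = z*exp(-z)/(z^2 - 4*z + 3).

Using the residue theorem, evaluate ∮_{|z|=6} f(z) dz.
-I*pi*exp(-1) + 3*I*pi*exp(-3)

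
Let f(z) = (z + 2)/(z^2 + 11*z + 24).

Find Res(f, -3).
Write f(z) = P(z)/Q(z) with P(z) = z + 2 and Q(z) = z^2 + 11*z + 24.
The denominator factors as Q(z) = (z + 8)*(z + 3), so z = -3 is a simple zero of Q and P is analytic there; z = -3 is therefore a simple pole and
  Res(f, z₀) = P(z₀)/Q'(z₀).

Q'(z) = 2*z + 11, so Q'(-3) = 5.
P(-3) = -1.

Res(f, -3) = (-1)/(5) = -1/5

Final answer: -1/5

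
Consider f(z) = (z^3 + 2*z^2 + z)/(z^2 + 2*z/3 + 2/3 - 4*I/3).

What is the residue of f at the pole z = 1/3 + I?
Write f(z) = P(z)/Q(z) with P(z) = z^3 + 2*z^2 + z and Q(z) = z^2 + 2*z/3 + 2/3 - 4*I/3.
The denominator factors as Q(z) = (z + 1 + I)*(z - 1/3 - I), so z = 1/3 + I is a simple zero of Q and P is analytic there; z = 1/3 + I is therefore a simple pole and
  Res(f, z₀) = P(z₀)/Q'(z₀).

Q'(z) = 2*z + 2/3, so Q'(1/3 + I) = 4/3 + 2*I.
P(1/3 + I) = -65/27 + 5*I/3.

Res(f, 1/3 + I) = (-65/27 + 5*I/3)/(4/3 + 2*I) = 5/234 + 95*I/78

Final answer: 5/234 + 95*I/78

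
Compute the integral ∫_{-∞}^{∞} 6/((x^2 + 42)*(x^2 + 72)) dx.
Let f(z) = 6/((z^2 + 42)*(z^2 + 72)). The denominator has no real zeros and deg Q - deg P = 4 ≥ 2, so the integral of f over the upper semicircle |z| = R tends to 0 as R → ∞. Closing the contour in the upper half-plane,
  ∫_{-∞}^{∞} f(x) dx = 2πi · Σ Res(f, z_k)  over the poles with Im z_k > 0.

Zeros of the denominator: z^2 + 42 = 0 gives z = ±sqrt(42)*I; z^2 + 72 = 0 gives z = ±6*sqrt(2)*I.
Upper half-plane: z = 6*sqrt(2)*I, z = sqrt(42)*I (simple).

Each pole is a simple zero of Q(z) = z^4 + 114*z^2 + 3024, so Res(f, z₀) = P(z₀)/Q'(z₀) with P(z) = 6, Q'(z) = 4*z^3 + 228*z:
  Res(f, 6*sqrt(2)*I) = (6)/(-360*sqrt(2)*I) = sqrt(2)*I/120
  Res(f, sqrt(42)*I) = (6)/(60*sqrt(42)*I) = -sqrt(42)*I/420

Sum of residues: I*(-sqrt(42)/420 + sqrt(2)/120)
∫_{-∞}^{∞} f(x) dx = 2πi · (I*(-sqrt(42)/420 + sqrt(2)/120)) = pi*(-7*sqrt(2) + 2*sqrt(42))/420

Final answer: pi*(-7*sqrt(2) + 2*sqrt(42))/420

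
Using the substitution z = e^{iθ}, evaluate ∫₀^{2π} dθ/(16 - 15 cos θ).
Call the integral J. The integrand is 2π-periodic and we integrate over a full period, so shifting θ does not change the value (θ → θ + π flips the sign of the trig term). Hence
  J = ∫₀^{2π} dθ/(16 + 15 cos θ).
Put z = e^{iθ}: then cos θ = (z + 1/z)/2, dθ = dz/(iz), and z runs once counterclockwise around |z| = 1:
  J = ∮_{|z|=1} 1/(16 + 15*(z + 1/z)/2) · dz/(iz) = (2/i) ∮_{|z|=1} dz/(15*z^2 + 32*z + 15).
The roots of 15*z^2 + 32*z + 15 are z = (-16 ± sqrt(16^2 - 15^2))/15, with sqrt(31) = sqrt(31); their product is 1, so only z₊ = -16/15 + sqrt(31)/15 lies inside the unit circle (z₋ = -16/15 - sqrt(31)/15 lies outside).
z₊ is a simple zero of q(z) = 15*z^2 + 32*z + 15, so Res(1/q, z₊) = 1/q'(z₊) with q'(z) = 30*z + 32; and q'(z₊) = 15*(z₊ - z₋) = 2*sqrt(31).
Therefore J = (2/i) · 2πi · 1/(2*sqrt(31)) = 2*pi/(sqrt(31)) = 2*sqrt(31)*pi/31

Final answer: 2*sqrt(31)*pi/31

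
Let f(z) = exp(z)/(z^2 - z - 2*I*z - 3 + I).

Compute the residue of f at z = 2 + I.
exp(2 + I)/3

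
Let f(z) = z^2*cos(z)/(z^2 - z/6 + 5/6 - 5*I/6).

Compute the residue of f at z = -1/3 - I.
Write f(z) = P(z)/Q(z) with P(z) = z^2*cos(z) and Q(z) = z^2 - z/6 + 5/6 - 5*I/6.
The denominator factors as Q(z) = (z + 1/3 + I)*(z - 1/2 - I), so z = -1/3 - I is a simple zero of Q and P is analytic there; z = -1/3 - I is therefore a simple pole and
  Res(f, z₀) = P(z₀)/Q'(z₀).

Q'(z) = 2*z - 1/6, so Q'(-1/3 - I) = -5/6 - 2*I.
P(-1/3 - I) = (-8/9 + 2*I/3)*cos(1/3 + I).

Res(f, -1/3 - I) = ((-8/9 + 2*I/3)*cos(1/3 + I))/(-5/6 - 2*I) = (-64/507 - 84*I/169)*cos(1/3 + I)

Final answer: (-64/507 - 84*I/169)*cos(1/3 + I)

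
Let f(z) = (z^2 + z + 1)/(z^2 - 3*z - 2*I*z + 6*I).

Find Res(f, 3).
Write f(z) = P(z)/Q(z) with P(z) = z^2 + z + 1 and Q(z) = z^2 - 3*z - 2*I*z + 6*I.
The denominator factors as Q(z) = (z - 2*I)*(z - 3), so z = 3 is a simple zero of Q and P is analytic there; z = 3 is therefore a simple pole and
  Res(f, z₀) = P(z₀)/Q'(z₀).

Q'(z) = 2*z - 3 - 2*I, so Q'(3) = 3 - 2*I.
P(3) = 13.

Res(f, 3) = (13)/(3 - 2*I) = 3 + 2*I

Final answer: 3 + 2*I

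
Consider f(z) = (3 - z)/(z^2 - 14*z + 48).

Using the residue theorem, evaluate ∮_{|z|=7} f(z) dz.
By the residue theorem, ∮_C f(z) dz = 2πi · (sum of the residues of f at the poles inside |z| = 7).

The denominator factors as (z - 8)*(z - 6), so the singularities of f are simple poles at z = 8, z = 6.
  |8|² = 64 > 49 = 7², so this pole is outside the contour.
  |6|² = 36 < 49 = 7², so this pole is inside the contour.

With P(z) = 3 - z and Q(z) = z^2 - 14*z + 48, each pole is simple, so Res(f, z₀) = P(z₀)/Q'(z₀) with Q'(z) = 2*z - 14.
  Res(f, 6) = P(6)/Q'(6) = (-3)/(-2) = 3/2

∮_C f(z) dz = 2πi · (3/2) = 3*I*pi

Final answer: 3*I*pi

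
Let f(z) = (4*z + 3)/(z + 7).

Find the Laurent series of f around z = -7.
Put w = z - (-7), i.e. z = w - 7. The denominator is w, so it suffices to rewrite the numerator in powers of w.

P(z) = 4*z + 3
P(w - 7) = -25 + 4*w

Dividing each term by w:
  f = -25/w + 4

Substituting back w = z + 7:
  f(z) = -25/(z + 7) + 4

The series is finite because the numerator is a polynomial; the negative powers form the principal part, and the coefficient of 1/(z + 7) gives Res(f, -7) = -25.

Final answer: -25/(z + 7) + 4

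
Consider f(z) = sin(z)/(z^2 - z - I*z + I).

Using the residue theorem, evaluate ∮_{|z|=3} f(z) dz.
By the residue theorem, ∮_C f(z) dz = 2πi · (sum of the residues of f at the poles inside |z| = 3).

The denominator factors as (z - 1)*(z - I), so the singularities of f are simple poles at z = 1, z = I.
  |1|² = 1 < 9 = 3², so this pole is inside the contour.
  |I|² = 1 < 9 = 3², so this pole is inside the contour.

With P(z) = sin(z) and Q(z) = z^2 - z - I*z + I, each pole is simple, so Res(f, z₀) = P(z₀)/Q'(z₀) with Q'(z) = 2*z - 1 - I.
  Res(f, 1) = P(1)/Q'(1) = (sin(1))/(1 - I) = (1/2 + I/2)*sin(1)
  Res(f, I) = P(I)/Q'(I) = (I*sinh(1))/(-1 + I) = (1/2 - I/2)*sinh(1)

Sum of residues inside C: (1/2 - I/2)*sinh(1) + (1/2 + I/2)*sin(1)
∮_C f(z) dz = 2πi · ((1/2 - I/2)*sinh(1) + (1/2 + I/2)*sin(1)) = pi*(-1 + I)*sin(1) + pi*(1 + I)*sinh(1)

Final answer: pi*(-1 + I)*sin(1) + pi*(1 + I)*sinh(1)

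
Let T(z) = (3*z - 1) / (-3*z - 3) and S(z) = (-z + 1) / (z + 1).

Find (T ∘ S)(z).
(T ∘ S)(z) = T(S(z)) = ((3)*S(z) + (-1))/((-3)*S(z) + (-3)). Multiply numerator and denominator by z + 1:
  numerator:   (3)*(-z + 1) + (-1)*(z + 1) = -4*z + 2
  denominator: (-3)*(-z + 1) + (-3)*(z + 1) = -6
(T ∘ S)(z) = (-4*z + 2)/(-6) = (2*z - 1)/3

Final answer: (2*z - 1)/3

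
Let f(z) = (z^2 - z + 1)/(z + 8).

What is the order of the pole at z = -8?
Factor the denominator:
  z + 8 = (z + 8)

The numerator P(z) = z^2 - z + 1 has P(-8) = 73 ≠ 0, so no factor of (z + 8) cancels.
Near z = -8 we can therefore write f(z) = g(z)/(z + 8) with g analytic at -8 and g(-8) ≠ 0 (g is just the numerator).

Hence z = -8 is a pole of order 1.

Final answer: 1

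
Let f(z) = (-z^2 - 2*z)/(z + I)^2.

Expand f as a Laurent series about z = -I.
Put w = z - (-I), i.e. z = w - I. The denominator is w^2, so it suffices to rewrite the numerator in powers of w.

P(z) = -z^2 - 2*z
P(w - I) = 1 + 2*I + (-2 + 2*I)*w - w^2

Dividing each term by w^2:
  f = (1 + 2*I)/w^2 + (-2 + 2*I)/w - 1

Substituting back w = z + I:
  f(z) = (1 + 2*I)/(z + I)^2 + (-2 + 2*I)/(z + I) - 1

The series is finite because the numerator is a polynomial; the negative powers form the principal part, and the coefficient of 1/(z + I) gives Res(f, -I) = -2 + 2*I.

Final answer: (1 + 2*I)/(z + I)^2 + (-2 + 2*I)/(z + I) - 1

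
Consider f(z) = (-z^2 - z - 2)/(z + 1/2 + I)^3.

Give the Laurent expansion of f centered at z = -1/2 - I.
Put w = z - (-1/2 - I), i.e. z = w - 1/2 - I. The denominator is w^3, so it suffices to rewrite the numerator in powers of w.

P(z) = -z^2 - z - 2
P(w - 1/2 - I) = -3/4 + 2*I*w - w^2

Dividing each term by w^3:
  f = -3/(4*w^3) + 2*I/w^2 - 1/w

Substituting back w = z + 1/2 + I:
  f(z) = -3/(4*(z + 1/2 + I)^3) + 2*I/(z + 1/2 + I)^2 - 1/(z + 1/2 + I)

The series is finite because the numerator is a polynomial; the negative powers form the principal part, and the coefficient of 1/(z + 1/2 + I) gives Res(f, -1/2 - I) = -1.

Final answer: -3/(4*(z + 1/2 + I)^3) + 2*I/(z + 1/2 + I)^2 - 1/(z + 1/2 + I)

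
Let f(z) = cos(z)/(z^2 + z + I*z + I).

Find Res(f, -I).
(1/2 + I/2)*cosh(1)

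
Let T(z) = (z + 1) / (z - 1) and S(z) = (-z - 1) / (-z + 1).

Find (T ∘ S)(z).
(T ∘ S)(z) = T(S(z)) = ((1)*S(z) + (1))/((1)*S(z) + (-1)). Multiply numerator and denominator by -z + 1:
  numerator:   (1)*(-z - 1) + (1)*(-z + 1) = -2*z
  denominator: (1)*(-z - 1) + (-1)*(-z + 1) = -2
(T ∘ S)(z) = -2*z/(-2) = z

Final answer: z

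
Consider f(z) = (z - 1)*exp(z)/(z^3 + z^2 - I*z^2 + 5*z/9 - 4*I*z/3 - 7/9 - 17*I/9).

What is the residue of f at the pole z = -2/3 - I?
(219/962 + 315*I/962)*exp(-2/3 - I)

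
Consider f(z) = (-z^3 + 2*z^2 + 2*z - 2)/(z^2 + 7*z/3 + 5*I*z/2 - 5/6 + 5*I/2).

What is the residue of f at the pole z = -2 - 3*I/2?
Write f(z) = P(z)/Q(z) with P(z) = -z^3 + 2*z^2 + 2*z - 2 and Q(z) = z^2 + 7*z/3 + 5*I*z/2 - 5/6 + 5*I/2.
The denominator factors as Q(z) = (z + 2 + 3*I/2)*(z + 1/3 + I), so z = -2 - 3*I/2 is a simple zero of Q and P is analytic there; z = -2 - 3*I/2 is therefore a simple pole and
  Res(f, z₀) = P(z₀)/Q'(z₀).

Q'(z) = 2*z + 7/3 + 5*I/2, so Q'(-2 - 3*I/2) = -5/3 - I/2.
P(-2 - 3*I/2) = -8 + 189*I/8.

Res(f, -2 - 3*I/2) = (-8 + 189*I/8)/(-5/3 - I/2) = 219/436 - 3123*I/218

Final answer: 219/436 - 3123*I/218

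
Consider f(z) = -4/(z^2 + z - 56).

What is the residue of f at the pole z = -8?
Write f(z) = P(z)/Q(z) with P(z) = -4 and Q(z) = z^2 + z - 56.
The denominator factors as Q(z) = (z + 8)*(z - 7), so z = -8 is a simple zero of Q and P is analytic there; z = -8 is therefore a simple pole and
  Res(f, z₀) = P(z₀)/Q'(z₀).

Q'(z) = 2*z + 1, so Q'(-8) = -15.
P(-8) = -4.

Res(f, -8) = (-4)/(-15) = 4/15

Final answer: 4/15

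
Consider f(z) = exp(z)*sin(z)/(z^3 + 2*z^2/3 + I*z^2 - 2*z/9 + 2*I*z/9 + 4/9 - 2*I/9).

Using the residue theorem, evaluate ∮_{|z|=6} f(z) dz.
pi*(9/65 - 72*I/65)*exp(-1 - I/3)*sin(1 + I/3) + pi*(81/85 - 18*I/85)*exp(1/3 + I/3)*sin(1/3 + I/3) + pi*(-198/221 + 180*I/221)*exp(-I)*sinh(1)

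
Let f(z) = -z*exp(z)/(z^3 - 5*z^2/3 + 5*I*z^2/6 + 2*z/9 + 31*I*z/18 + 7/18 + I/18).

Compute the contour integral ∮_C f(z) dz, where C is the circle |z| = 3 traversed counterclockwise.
pi*(36108/84005 - 37656*I/84005)*exp(2 - 3*I/2) + pi*(-144/265 - 132*I/265)*exp(I/3) + pi*(36/317 + 300*I/317)*exp(-1/3 + I/3)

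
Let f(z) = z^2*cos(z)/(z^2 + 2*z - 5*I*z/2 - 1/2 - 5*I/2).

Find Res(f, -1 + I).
Write f(z) = P(z)/Q(z) with P(z) = z^2*cos(z) and Q(z) = z^2 + 2*z - 5*I*z/2 - 1/2 - 5*I/2.
The denominator factors as Q(z) = (z + 1 - I)*(z + 1 - 3*I/2), so z = -1 + I is a simple zero of Q and P is analytic there; z = -1 + I is therefore a simple pole and
  Res(f, z₀) = P(z₀)/Q'(z₀).

Q'(z) = 2*z + 2 - 5*I/2, so Q'(-1 + I) = -I/2.
P(-1 + I) = -2*I*cos(1 - I).

Res(f, -1 + I) = (-2*I*cos(1 - I))/(-I/2) = 4*cos(1 - I)

Final answer: 4*cos(1 - I)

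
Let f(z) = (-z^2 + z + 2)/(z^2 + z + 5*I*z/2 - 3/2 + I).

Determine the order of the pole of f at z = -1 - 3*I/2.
Factor the denominator:
  z^2 + z + 5*I*z/2 - 3/2 + I = (z + 1 + 3*I/2)*(z + I)

The numerator P(z) = -z^2 + z + 2 has P(-1 - 3*I/2) = 9/4 - 9*I/2 ≠ 0, so no factor of (z + 1 + 3*I/2) cancels.
Near z = -1 - 3*I/2 we can therefore write f(z) = g(z)/(z + 1 + 3*I/2) with g analytic at -1 - 3*I/2 and g(-1 - 3*I/2) ≠ 0 (g is the numerator divided by the remaining denominator factors).

Hence z = -1 - 3*I/2 is a pole of order 1.

Final answer: 1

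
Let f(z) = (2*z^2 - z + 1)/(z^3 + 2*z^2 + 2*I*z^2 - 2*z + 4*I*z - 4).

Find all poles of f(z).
The singularities of f are the zeros of the denominator. Factoring,
  z^3 + 2*z^2 + 2*I*z^2 - 2*z + 4*I*z - 4 = (z + 1 + I)*(z - 1 + I)*(z + 2)
so the candidates are z = -1 - I, z = 1 - I, z = -2.

Check the numerator P(z) = 2*z^2 - z + 1 at each one:
  P(-1 - I) = 2 + 5*I ≠ 0, so z = -1 - I is a (simple) pole.
  P(1 - I) = -3*I ≠ 0, so z = 1 - I is a (simple) pole.
  P(-2) = 11 ≠ 0, so z = -2 is a (simple) pole.

Poles of f: {-2, -1 - I, 1 - I}

Final answer: {-2, -1 - I, 1 - I}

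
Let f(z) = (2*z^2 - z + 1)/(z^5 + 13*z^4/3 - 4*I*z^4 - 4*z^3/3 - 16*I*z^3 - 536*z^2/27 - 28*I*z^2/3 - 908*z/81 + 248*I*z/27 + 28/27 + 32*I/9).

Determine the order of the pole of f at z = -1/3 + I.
Factor the denominator:
  z^5 + 13*z^4/3 - 4*I*z^4 - 4*z^3/3 - 16*I*z^3 - 536*z^2/27 - 28*I*z^2/3 - 908*z/81 + 248*I*z/27 + 28/27 + 32*I/9 = (z + 1/3 - I)^4*(z + 3)

The numerator P(z) = 2*z^2 - z + 1 has P(-1/3 + I) = -4/9 - 7*I/3 ≠ 0, so no factor of (z + 1/3 - I) cancels.
Near z = -1/3 + I we can therefore write f(z) = g(z)/(z + 1/3 - I)^4 with g analytic at -1/3 + I and g(-1/3 + I) ≠ 0 (g is the numerator divided by the remaining denominator factors).

Hence z = -1/3 + I is a pole of order 4.

Final answer: 4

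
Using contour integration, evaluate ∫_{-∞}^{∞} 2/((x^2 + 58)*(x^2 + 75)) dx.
Let f(z) = 2/((z^2 + 58)*(z^2 + 75)). The denominator has no real zeros and deg Q - deg P = 4 ≥ 2, so the integral of f over the upper semicircle |z| = R tends to 0 as R → ∞. Closing the contour in the upper half-plane,
  ∫_{-∞}^{∞} f(x) dx = 2πi · Σ Res(f, z_k)  over the poles with Im z_k > 0.

Zeros of the denominator: z^2 + 58 = 0 gives z = ±sqrt(58)*I; z^2 + 75 = 0 gives z = ±5*sqrt(3)*I.
Upper half-plane: z = 5*sqrt(3)*I, z = sqrt(58)*I (simple).

Each pole is a simple zero of Q(z) = z^4 + 133*z^2 + 4350, so Res(f, z₀) = P(z₀)/Q'(z₀) with P(z) = 2, Q'(z) = 4*z^3 + 266*z:
  Res(f, 5*sqrt(3)*I) = (2)/(-170*sqrt(3)*I) = sqrt(3)*I/255
  Res(f, sqrt(58)*I) = (2)/(34*sqrt(58)*I) = -sqrt(58)*I/986

Sum of residues: I*(-sqrt(58)/986 + sqrt(3)/255)
∫_{-∞}^{∞} f(x) dx = 2πi · (I*(-sqrt(58)/986 + sqrt(3)/255)) = pi*(-58*sqrt(3) + 15*sqrt(58))/7395

Final answer: pi*(-58*sqrt(3) + 15*sqrt(58))/7395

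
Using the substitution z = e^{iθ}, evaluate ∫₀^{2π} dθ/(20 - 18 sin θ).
Call the integral J. The integrand is 2π-periodic and we integrate over a full period, so shifting θ does not change the value (θ → θ + π/2 turns sin θ into cos θ; θ → θ + π flips the sign of the trig term). Hence
  J = ∫₀^{2π} dθ/(20 + 18 cos θ).
Put z = e^{iθ}: then cos θ = (z + 1/z)/2, dθ = dz/(iz), and z runs once counterclockwise around |z| = 1:
  J = ∮_{|z|=1} 1/(20 + 18*(z + 1/z)/2) · dz/(iz) = (2/i) ∮_{|z|=1} dz/(18*z^2 + 40*z + 18).
The roots of 18*z^2 + 40*z + 18 are z = (-20 ± sqrt(20^2 - 18^2))/18, with sqrt(76) = 2*sqrt(19); their product is 1, so only z₊ = -10/9 + sqrt(19)/9 lies inside the unit circle (z₋ = -10/9 - sqrt(19)/9 lies outside).
z₊ is a simple zero of q(z) = 18*z^2 + 40*z + 18, so Res(1/q, z₊) = 1/q'(z₊) with q'(z) = 36*z + 40; and q'(z₊) = 18*(z₊ - z₋) = 4*sqrt(19).
Therefore J = (2/i) · 2πi · 1/(4*sqrt(19)) = 2*pi/(2*sqrt(19)) = sqrt(19)*pi/19

Final answer: sqrt(19)*pi/19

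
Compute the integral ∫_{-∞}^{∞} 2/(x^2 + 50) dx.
Let f(z) = 2/(z^2 + 50). The denominator has no real zeros and deg Q - deg P = 2 ≥ 2, so the integral of f over the upper semicircle |z| = R tends to 0 as R → ∞. Closing the contour in the upper half-plane,
  ∫_{-∞}^{∞} f(x) dx = 2πi · Σ Res(f, z_k)  over the poles with Im z_k > 0.

Zeros of the denominator: z^2 + 50 = 0 gives z = ±5*sqrt(2)*I.
Upper half-plane: z = 5*sqrt(2)*I (simple).

Each pole is a simple zero of Q(z) = z^2 + 50, so Res(f, z₀) = P(z₀)/Q'(z₀) with P(z) = 2, Q'(z) = 2*z:
  Res(f, 5*sqrt(2)*I) = (2)/(10*sqrt(2)*I) = -sqrt(2)*I/10

∫_{-∞}^{∞} f(x) dx = 2πi · (-sqrt(2)*I/10) = sqrt(2)*pi/5

Final answer: sqrt(2)*pi/5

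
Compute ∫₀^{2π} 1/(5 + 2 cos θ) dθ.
2*sqrt(21)*pi/21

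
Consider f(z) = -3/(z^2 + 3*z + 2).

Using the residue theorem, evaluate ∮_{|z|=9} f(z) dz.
By the residue theorem, ∮_C f(z) dz = 2πi · (sum of the residues of f at the poles inside |z| = 9).

The denominator factors as (z + 1)*(z + 2), so the singularities of f are simple poles at z = -1, z = -2.
  |-1|² = 1 < 81 = 9², so this pole is inside the contour.
  |-2|² = 4 < 81 = 9², so this pole is inside the contour.

With P(z) = -3 and Q(z) = z^2 + 3*z + 2, each pole is simple, so Res(f, z₀) = P(z₀)/Q'(z₀) with Q'(z) = 2*z + 3.
  Res(f, -1) = P(-1)/Q'(-1) = (-3)/(1) = -3
  Res(f, -2) = P(-2)/Q'(-2) = (-3)/(-1) = 3

Sum of residues inside C: 0
∮_C f(z) dz = 2πi · (0) = 0

Final answer: 0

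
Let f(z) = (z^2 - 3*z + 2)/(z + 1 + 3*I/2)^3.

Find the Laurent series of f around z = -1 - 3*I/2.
Put w = z - (-1 - 3*I/2), i.e. z = w - 1 - 3*I/2. The denominator is w^3, so it suffices to rewrite the numerator in powers of w.

P(z) = z^2 - 3*z + 2
P(w - 1 - 3*I/2) = 15/4 + 15*I/2 + (-5 - 3*I)*w + w^2

Dividing each term by w^3:
  f = (15/4 + 15*I/2)/w^3 + (-5 - 3*I)/w^2 + 1/w

Substituting back w = z + 1 + 3*I/2:
  f(z) = (15/4 + 15*I/2)/(z + 1 + 3*I/2)^3 + (-5 - 3*I)/(z + 1 + 3*I/2)^2 + 1/(z + 1 + 3*I/2)

The series is finite because the numerator is a polynomial; the negative powers form the principal part, and the coefficient of 1/(z + 1 + 3*I/2) gives Res(f, -1 - 3*I/2) = 1.

Final answer: (15/4 + 15*I/2)/(z + 1 + 3*I/2)^3 + (-5 - 3*I)/(z + 1 + 3*I/2)^2 + 1/(z + 1 + 3*I/2)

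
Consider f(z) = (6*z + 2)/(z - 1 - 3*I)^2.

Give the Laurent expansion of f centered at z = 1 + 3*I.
Put w = z - (1 + 3*I), i.e. z = w + 1 + 3*I. The denominator is w^2, so it suffices to rewrite the numerator in powers of w.

P(z) = 6*z + 2
P(w + 1 + 3*I) = 8 + 18*I + 6*w

Dividing each term by w^2:
  f = (8 + 18*I)/w^2 + 6/w

Substituting back w = z - 1 - 3*I:
  f(z) = (8 + 18*I)/(z - 1 - 3*I)^2 + 6/(z - 1 - 3*I)

The series is finite because the numerator is a polynomial; the negative powers form the principal part, and the coefficient of 1/(z - 1 - 3*I) gives Res(f, 1 + 3*I) = 6.

Final answer: (8 + 18*I)/(z - 1 - 3*I)^2 + 6/(z - 1 - 3*I)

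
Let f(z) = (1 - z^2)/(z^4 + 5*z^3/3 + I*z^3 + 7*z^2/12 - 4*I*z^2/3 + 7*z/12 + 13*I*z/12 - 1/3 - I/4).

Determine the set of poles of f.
The singularities of f are the zeros of the denominator. Factoring,
  z^4 + 5*z^3/3 + I*z^3 + 7*z^2/12 - 4*I*z^2/3 + 7*z/12 + 13*I*z/12 - 1/3 - I/4 = (z - 1/3)*(z + 2 + 3*I/2)*(z + I/2)*(z - I)
so the candidates are z = 1/3, z = -2 - 3*I/2, z = -I/2, z = I.

Check the numerator P(z) = 1 - z^2 at each one:
  P(1/3) = 8/9 ≠ 0, so z = 1/3 is a (simple) pole.
  P(-2 - 3*I/2) = -3/4 - 6*I ≠ 0, so z = -2 - 3*I/2 is a (simple) pole.
  P(-I/2) = 5/4 ≠ 0, so z = -I/2 is a (simple) pole.
  P(I) = 2 ≠ 0, so z = I is a (simple) pole.

Poles of f: {-2 - 3*I/2, -I/2, I, 1/3}

Final answer: {-2 - 3*I/2, -I/2, I, 1/3}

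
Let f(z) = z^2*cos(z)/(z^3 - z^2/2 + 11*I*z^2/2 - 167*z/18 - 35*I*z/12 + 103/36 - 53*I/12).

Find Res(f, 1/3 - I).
(1688/2197 + 816*I/2197)*cos(1/3 - I)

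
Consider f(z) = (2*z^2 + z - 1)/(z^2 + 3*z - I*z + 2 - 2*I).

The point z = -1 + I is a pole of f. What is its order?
Factor the denominator:
  z^2 + 3*z - I*z + 2 - 2*I = (z + 1 - I)*(z + 2)

The numerator P(z) = 2*z^2 + z - 1 has P(-1 + I) = -2 - 3*I ≠ 0, so no factor of (z + 1 - I) cancels.
Near z = -1 + I we can therefore write f(z) = g(z)/(z + 1 - I) with g analytic at -1 + I and g(-1 + I) ≠ 0 (g is the numerator divided by the remaining denominator factors).

Hence z = -1 + I is a pole of order 1.

Final answer: 1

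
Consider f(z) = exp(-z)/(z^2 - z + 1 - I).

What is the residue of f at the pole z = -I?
(-1/5 + 2*I/5)*exp(I)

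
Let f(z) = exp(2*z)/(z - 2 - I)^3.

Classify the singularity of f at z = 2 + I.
Write f(z) = g(z)/(z - 2 - I)^3 with g(z) = exp(2*z).
g is entire and g(2 + I) = exp(4 + 2*I) ≠ 0, so no factor of (z - 2 - I) cancels: the Laurent expansion of f about z = 2 + I starts at the power -3, i.e. lim_{z→z₀} (z - z₀)^3 f(z) = exp(4 + 2*I) is finite and nonzero.
So z = 2 + I is a pole of order 3.

Final answer: pole of order 3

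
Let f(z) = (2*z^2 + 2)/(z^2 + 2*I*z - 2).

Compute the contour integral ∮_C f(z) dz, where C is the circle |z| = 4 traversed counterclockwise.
8*pi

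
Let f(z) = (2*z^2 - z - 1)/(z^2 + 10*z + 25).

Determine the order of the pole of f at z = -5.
Factor the denominator:
  z^2 + 10*z + 25 = (z + 5)^2

The numerator P(z) = 2*z^2 - z - 1 has P(-5) = 54 ≠ 0, so no factor of (z + 5) cancels.
Near z = -5 we can therefore write f(z) = g(z)/(z + 5)^2 with g analytic at -5 and g(-5) ≠ 0 (g is just the numerator).

Hence z = -5 is a pole of order 2.

Final answer: 2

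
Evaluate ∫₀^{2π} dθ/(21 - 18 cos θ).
Call the integral J. The integrand is 2π-periodic and we integrate over a full period, so shifting θ does not change the value (θ → θ + π flips the sign of the trig term). Hence
  J = ∫₀^{2π} dθ/(21 + 18 cos θ).
Put z = e^{iθ}: then cos θ = (z + 1/z)/2, dθ = dz/(iz), and z runs once counterclockwise around |z| = 1:
  J = ∮_{|z|=1} 1/(21 + 18*(z + 1/z)/2) · dz/(iz) = (2/i) ∮_{|z|=1} dz/(18*z^2 + 42*z + 18).
The roots of 18*z^2 + 42*z + 18 are z = (-21 ± sqrt(21^2 - 18^2))/18, with sqrt(117) = 3*sqrt(13); their product is 1, so only z₊ = -7/6 + sqrt(13)/6 lies inside the unit circle (z₋ = -7/6 - sqrt(13)/6 lies outside).
z₊ is a simple zero of q(z) = 18*z^2 + 42*z + 18, so Res(1/q, z₊) = 1/q'(z₊) with q'(z) = 36*z + 42; and q'(z₊) = 18*(z₊ - z₋) = 6*sqrt(13).
Therefore J = (2/i) · 2πi · 1/(6*sqrt(13)) = 2*pi/(3*sqrt(13)) = 2*sqrt(13)*pi/39

Final answer: 2*sqrt(13)*pi/39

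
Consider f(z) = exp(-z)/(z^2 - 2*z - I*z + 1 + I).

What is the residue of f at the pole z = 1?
Write f(z) = P(z)/Q(z) with P(z) = exp(-z) and Q(z) = z^2 - 2*z - I*z + 1 + I.
The denominator factors as Q(z) = (z - 1 - I)*(z - 1), so z = 1 is a simple zero of Q and P is analytic there; z = 1 is therefore a simple pole and
  Res(f, z₀) = P(z₀)/Q'(z₀).

Q'(z) = 2*z - 2 - I, so Q'(1) = -I.
P(1) = exp(-1).

Res(f, 1) = (exp(-1))/(-I) = I*exp(-1)

Final answer: I*exp(-1)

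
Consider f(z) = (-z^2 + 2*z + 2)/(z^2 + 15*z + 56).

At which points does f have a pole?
The singularities of f are the zeros of the denominator. Factoring,
  z^2 + 15*z + 56 = (z + 7)*(z + 8)
so the candidates are z = -7, z = -8.

Check the numerator P(z) = -z^2 + 2*z + 2 at each one:
  P(-7) = -61 ≠ 0, so z = -7 is a (simple) pole.
  P(-8) = -78 ≠ 0, so z = -8 is a (simple) pole.

Poles of f: {-8, -7}

Final answer: {-8, -7}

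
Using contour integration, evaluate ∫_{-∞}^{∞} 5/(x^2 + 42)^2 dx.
Let f(z) = 5/(z^2 + 42)^2. The denominator has no real zeros and deg Q - deg P = 4 ≥ 2, so the integral of f over the upper semicircle |z| = R tends to 0 as R → ∞. Closing the contour in the upper half-plane,
  ∫_{-∞}^{∞} f(x) dx = 2πi · Σ Res(f, z_k)  over the poles with Im z_k > 0.

Zeros of the denominator: z^2 + 42 = 0 gives z = ±sqrt(42)*I.
Upper half-plane: z = sqrt(42)*I (a pole of order 2).

Write f(z) = g(z)/(z - sqrt(42)*I)^2 with g(z) = 5/(z + sqrt(42)*I)^2. For a double pole, Res(f, z₀) = g'(z₀):
  g'(z) = -10/(z + sqrt(42)*I)^3
  Res(f, sqrt(42)*I) = g'(sqrt(42)*I) = -5*sqrt(42)*I/7056

∫_{-∞}^{∞} f(x) dx = 2πi · (-5*sqrt(42)*I/7056) = 5*sqrt(42)*pi/3528

Final answer: 5*sqrt(42)*pi/3528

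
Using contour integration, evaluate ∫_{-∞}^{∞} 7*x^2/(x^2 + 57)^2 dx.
Let f(z) = 7*z^2/(z^2 + 57)^2. The denominator has no real zeros and deg Q - deg P = 2 ≥ 2, so the integral of f over the upper semicircle |z| = R tends to 0 as R → ∞. Closing the contour in the upper half-plane,
  ∫_{-∞}^{∞} f(x) dx = 2πi · Σ Res(f, z_k)  over the poles with Im z_k > 0.

Zeros of the denominator: z^2 + 57 = 0 gives z = ±sqrt(57)*I.
Upper half-plane: z = sqrt(57)*I (a pole of order 2).

Write f(z) = g(z)/(z - sqrt(57)*I)^2 with g(z) = 7*z^2/(z + sqrt(57)*I)^2. For a double pole, Res(f, z₀) = g'(z₀):
  g'(z) = 14*sqrt(57)*I*z/(z + sqrt(57)*I)^3
  Res(f, sqrt(57)*I) = g'(sqrt(57)*I) = -7*sqrt(57)*I/228

∫_{-∞}^{∞} f(x) dx = 2πi · (-7*sqrt(57)*I/228) = 7*sqrt(57)*pi/114

Final answer: 7*sqrt(57)*pi/114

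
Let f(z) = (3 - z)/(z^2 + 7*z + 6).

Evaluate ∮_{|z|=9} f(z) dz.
-2*I*pi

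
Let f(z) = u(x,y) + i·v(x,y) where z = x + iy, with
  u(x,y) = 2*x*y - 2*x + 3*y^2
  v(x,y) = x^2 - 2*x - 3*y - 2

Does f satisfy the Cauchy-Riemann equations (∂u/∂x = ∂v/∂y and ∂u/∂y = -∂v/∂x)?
∂u/∂x = 2*y - 2
∂v/∂y = -3
∂u/∂y = 2*x + 6*y
∂v/∂x = 2*x - 2
∂u/∂x ≠ ∂v/∂y and ∂u/∂y ≠ -∂v/∂x; the Cauchy-Riemann equations are not satisfied, so f is not analytic.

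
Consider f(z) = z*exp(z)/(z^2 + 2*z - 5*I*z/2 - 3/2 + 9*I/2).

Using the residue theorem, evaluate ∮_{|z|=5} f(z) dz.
pi*(12/113 + 180*I/113)*exp(-3 + 3*I) + pi*(-12/113 + 46*I/113)*exp(1 - I/2)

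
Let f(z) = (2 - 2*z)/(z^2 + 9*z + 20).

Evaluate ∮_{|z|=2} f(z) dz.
By the residue theorem, ∮_C f(z) dz = 2πi · (sum of the residues of f at the poles inside |z| = 2).

The denominator factors as (z + 4)*(z + 5), so the singularities of f are simple poles at z = -4, z = -5.
  |-4|² = 16 > 4 = 2², so this pole is outside the contour.
  |-5|² = 25 > 4 = 2², so this pole is outside the contour.

No pole lies inside the contour, so f is analytic on and inside C and the integral is 0 (Cauchy's theorem).

Final answer: 0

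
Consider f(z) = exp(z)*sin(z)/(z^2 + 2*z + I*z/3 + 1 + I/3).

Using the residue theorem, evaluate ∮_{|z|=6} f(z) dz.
By the residue theorem, ∮_C f(z) dz = 2πi · (sum of the residues of f at the poles inside |z| = 6).

The denominator factors as (z + 1)*(z + 1 + I/3), so the singularities of f are simple poles at z = -1, z = -1 - I/3.
  |-1|² = 1 < 36 = 6², so this pole is inside the contour.
  |-1 - I/3|² = 10/9 < 36 = 6², so this pole is inside the contour.

With P(z) = exp(z)*sin(z) and Q(z) = z^2 + 2*z + I*z/3 + 1 + I/3, each pole is simple, so Res(f, z₀) = P(z₀)/Q'(z₀) with Q'(z) = 2*z + 2 + I/3.
  Res(f, -1) = P(-1)/Q'(-1) = (-exp(-1)*sin(1))/(I/3) = 3*I*exp(-1)*sin(1)
  Res(f, -1 - I/3) = P(-1 - I/3)/Q'(-1 - I/3) = (-exp(-1 - I/3)*sin(1 + I/3))/(-I/3) = -3*I*exp(-1 - I/3)*sin(1 + I/3)

Sum of residues inside C: -3*I*exp(-1 - I/3)*sin(1 + I/3) + 3*I*exp(-1)*sin(1)
∮_C f(z) dz = 2πi · (-3*I*exp(-1 - I/3)*sin(1 + I/3) + 3*I*exp(-1)*sin(1)) = -6*pi*exp(-1)*sin(1) + 6*pi*exp(-1 - I/3)*sin(1 + I/3)

Final answer: -6*pi*exp(-1)*sin(1) + 6*pi*exp(-1 - I/3)*sin(1 + I/3)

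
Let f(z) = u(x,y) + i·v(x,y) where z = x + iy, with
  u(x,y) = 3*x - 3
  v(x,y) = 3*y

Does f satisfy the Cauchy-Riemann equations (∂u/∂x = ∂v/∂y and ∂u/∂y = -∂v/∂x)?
∂u/∂x = 3
∂v/∂y = 3
∂u/∂y = 0
∂v/∂x = 0
∂u/∂x = ∂v/∂y and ∂u/∂y = -∂v/∂x hold identically; f is analytic.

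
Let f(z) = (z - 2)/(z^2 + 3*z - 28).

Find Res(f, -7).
9/11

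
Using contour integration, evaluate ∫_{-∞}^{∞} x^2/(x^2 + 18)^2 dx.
Let f(z) = z^2/(z^2 + 18)^2. The denominator has no real zeros and deg Q - deg P = 2 ≥ 2, so the integral of f over the upper semicircle |z| = R tends to 0 as R → ∞. Closing the contour in the upper half-plane,
  ∫_{-∞}^{∞} f(x) dx = 2πi · Σ Res(f, z_k)  over the poles with Im z_k > 0.

Zeros of the denominator: z^2 + 18 = 0 gives z = ±3*sqrt(2)*I.
Upper half-plane: z = 3*sqrt(2)*I (a pole of order 2).

Write f(z) = g(z)/(z - 3*sqrt(2)*I)^2 with g(z) = z^2/(z + 3*sqrt(2)*I)^2. For a double pole, Res(f, z₀) = g'(z₀):
  g'(z) = 6*sqrt(2)*I*z/(z + 3*sqrt(2)*I)^3
  Res(f, 3*sqrt(2)*I) = g'(3*sqrt(2)*I) = -sqrt(2)*I/24

∫_{-∞}^{∞} f(x) dx = 2πi · (-sqrt(2)*I/24) = sqrt(2)*pi/12

Final answer: sqrt(2)*pi/12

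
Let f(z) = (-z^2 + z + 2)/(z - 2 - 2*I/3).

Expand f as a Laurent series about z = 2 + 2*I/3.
Put w = z - (2 + 2*I/3), i.e. z = w + 2 + 2*I/3. The denominator is w, so it suffices to rewrite the numerator in powers of w.

P(z) = -z^2 + z + 2
P(w + 2 + 2*I/3) = 4/9 - 2*I + (-3 - 4*I/3)*w - w^2

Dividing each term by w:
  f = (4/9 - 2*I)/w - 3 - 4*I/3 - w

Substituting back w = z - 2 - 2*I/3:
  f(z) = (4/9 - 2*I)/(z - 2 - 2*I/3) - 3 - 4*I/3 - (z - 2 - 2*I/3)

The series is finite because the numerator is a polynomial; the negative powers form the principal part, and the coefficient of 1/(z - 2 - 2*I/3) gives Res(f, 2 + 2*I/3) = 4/9 - 2*I.

Final answer: (4/9 - 2*I)/(z - 2 - 2*I/3) - 3 - 4*I/3 - (z - 2 - 2*I/3)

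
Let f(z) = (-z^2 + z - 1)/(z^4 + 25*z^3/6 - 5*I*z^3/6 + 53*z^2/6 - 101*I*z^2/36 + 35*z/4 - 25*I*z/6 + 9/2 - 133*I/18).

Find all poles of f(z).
The singularities of f are the zeros of the denominator. Factoring,
  z^4 + 25*z^3/6 - 5*I*z^3/6 + 53*z^2/6 - 101*I*z^2/36 + 35*z/4 - 25*I*z/6 + 9/2 - 133*I/18 = (z + 2/3 + 3*I/2)*(z - I)*(z + 3/2 - 2*I)*(z + 2 + 2*I/3)
so the candidates are z = -2/3 - 3*I/2, z = I, z = -3/2 + 2*I, z = -2 - 2*I/3.

Check the numerator P(z) = -z^2 + z - 1 at each one:
  P(-2/3 - 3*I/2) = 5/36 - 7*I/2 ≠ 0, so z = -2/3 - 3*I/2 is a (simple) pole.
  P(I) = I ≠ 0, so z = I is a (simple) pole.
  P(-3/2 + 2*I) = -3/4 + 8*I ≠ 0, so z = -3/2 + 2*I is a (simple) pole.
  P(-2 - 2*I/3) = -59/9 - 10*I/3 ≠ 0, so z = -2 - 2*I/3 is a (simple) pole.

Poles of f: {-2 - 2*I/3, -3/2 + 2*I, -2/3 - 3*I/2, I}

Final answer: {-2 - 2*I/3, -3/2 + 2*I, -2/3 - 3*I/2, I}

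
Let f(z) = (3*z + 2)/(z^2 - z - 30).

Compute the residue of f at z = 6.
Write f(z) = P(z)/Q(z) with P(z) = 3*z + 2 and Q(z) = z^2 - z - 30.
The denominator factors as Q(z) = (z - 6)*(z + 5), so z = 6 is a simple zero of Q and P is analytic there; z = 6 is therefore a simple pole and
  Res(f, z₀) = P(z₀)/Q'(z₀).

Q'(z) = 2*z - 1, so Q'(6) = 11.
P(6) = 20.

Res(f, 6) = (20)/(11) = 20/11

Final answer: 20/11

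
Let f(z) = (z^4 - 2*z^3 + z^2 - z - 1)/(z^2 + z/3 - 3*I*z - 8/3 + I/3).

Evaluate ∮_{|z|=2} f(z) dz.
By the residue theorem, ∮_C f(z) dz = 2πi · (sum of the residues of f at the poles inside |z| = 2).

The denominator factors as (z - 2/3 - I)*(z + 1 - 2*I), so the singularities of f are simple poles at z = 2/3 + I, z = -1 + 2*I.
  |2/3 + I|² = 13/9 < 4 = 2², so this pole is inside the contour.
  |-1 + 2*I|² = 5 > 4 = 2², so this pole is outside the contour.

With P(z) = z^4 - 2*z^3 + z^2 - z - 1 and Q(z) = z^2 + z/3 - 3*I*z - 8/3 + I/3, each pole is simple, so Res(f, z₀) = P(z₀)/Q'(z₀) with Q'(z) = 2*z + 1/3 - 3*I.
  Res(f, 2/3 + I) = P(2/3 + I)/Q'(2/3 + I) = (-23/81 - 49*I/27)/(5/3 - I) = 163/459 - 134*I/153

∮_C f(z) dz = 2πi · (163/459 - 134*I/153) = pi*(268/153 + 326*I/459)

Final answer: pi*(268/153 + 326*I/459)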